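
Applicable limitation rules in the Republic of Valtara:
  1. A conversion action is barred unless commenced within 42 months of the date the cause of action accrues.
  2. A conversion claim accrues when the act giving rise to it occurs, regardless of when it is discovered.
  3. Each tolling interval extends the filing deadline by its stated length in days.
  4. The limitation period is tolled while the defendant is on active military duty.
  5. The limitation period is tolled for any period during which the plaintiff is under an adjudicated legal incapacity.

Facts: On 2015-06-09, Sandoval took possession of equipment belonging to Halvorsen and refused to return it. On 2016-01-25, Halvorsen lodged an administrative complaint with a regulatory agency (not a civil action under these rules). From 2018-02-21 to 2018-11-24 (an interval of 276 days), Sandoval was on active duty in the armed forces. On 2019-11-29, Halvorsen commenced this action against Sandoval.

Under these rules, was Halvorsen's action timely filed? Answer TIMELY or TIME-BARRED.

TIME-BARRED

The cause of action accrued on 2015-06-09, the date of the act.
Adding the 42 months base period to 2015-06-09 gives a deadline of 2018-12-09, before any tolling.
The period was tolled for 276 days by the defendant's active military service (2018-02-21 to 2018-11-24), pushing the deadline to 2019-09-11.
The other events in the timeline have no effect on the limitation period under the stated rules.
Halvorsen filed on 2019-11-29, after the 2019-09-11 deadline, so the action is time-barred.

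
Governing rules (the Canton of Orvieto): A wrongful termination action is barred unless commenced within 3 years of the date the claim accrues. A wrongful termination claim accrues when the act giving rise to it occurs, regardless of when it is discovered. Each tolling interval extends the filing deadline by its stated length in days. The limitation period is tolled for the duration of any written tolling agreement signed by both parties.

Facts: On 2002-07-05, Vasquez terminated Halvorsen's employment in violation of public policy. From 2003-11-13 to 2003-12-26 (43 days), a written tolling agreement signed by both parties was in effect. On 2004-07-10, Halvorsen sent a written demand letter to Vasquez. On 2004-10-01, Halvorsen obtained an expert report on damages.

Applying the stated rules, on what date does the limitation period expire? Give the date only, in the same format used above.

2005-08-17

The claim accrued on 2002-07-05, when the wrongful act occurred.
The untolled deadline — 3 years after 2002-07-05 — is 2005-07-05.
The period was tolled for 43 days by the written tolling agreement (2003-11-13 to 2003-12-26), pushing the deadline to 2005-08-17.
None of the other events listed affects the running of the period under the stated rules.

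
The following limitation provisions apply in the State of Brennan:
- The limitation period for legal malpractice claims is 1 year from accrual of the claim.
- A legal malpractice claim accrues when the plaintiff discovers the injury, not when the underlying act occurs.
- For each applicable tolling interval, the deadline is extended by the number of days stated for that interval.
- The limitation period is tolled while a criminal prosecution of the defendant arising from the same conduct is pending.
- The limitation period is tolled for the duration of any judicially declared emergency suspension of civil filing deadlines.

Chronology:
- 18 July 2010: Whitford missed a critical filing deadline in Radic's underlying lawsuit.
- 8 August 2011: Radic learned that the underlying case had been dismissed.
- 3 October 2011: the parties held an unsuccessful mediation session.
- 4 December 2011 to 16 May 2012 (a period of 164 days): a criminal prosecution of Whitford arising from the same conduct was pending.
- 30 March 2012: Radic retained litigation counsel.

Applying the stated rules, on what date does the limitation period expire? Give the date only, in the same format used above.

The claim did not accrue until Radic discovered the injury on 8 August 2011; the 18 July 2010 act date does not start the clock under the stated rule.
The untolled deadline — 1 year after 8 August 2011 — is 8 August 2012.
Because the pending criminal prosecution ran from 4 December 2011 to 16 May 2012, the deadline is extended by 164 days to 19 January 2013.
The other events in the timeline have no effect on the limitation period under the stated rules.

19 January 2013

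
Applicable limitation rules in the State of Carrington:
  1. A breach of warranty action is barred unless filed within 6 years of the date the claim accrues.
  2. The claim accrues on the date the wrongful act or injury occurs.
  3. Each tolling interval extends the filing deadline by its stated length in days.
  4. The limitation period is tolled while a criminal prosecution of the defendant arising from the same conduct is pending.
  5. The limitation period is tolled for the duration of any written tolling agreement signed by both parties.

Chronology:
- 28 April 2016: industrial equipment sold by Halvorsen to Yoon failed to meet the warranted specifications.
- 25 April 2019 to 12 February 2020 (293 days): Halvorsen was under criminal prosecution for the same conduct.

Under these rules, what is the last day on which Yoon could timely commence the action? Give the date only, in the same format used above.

The claim accrued on 28 April 2016, the date of the act.
Adding the 6 years base period to 28 April 2016 gives a deadline of 28 April 2022, before any tolling.
Because the pending criminal prosecution ran from 25 April 2019 to 12 February 2020, the deadline is extended by 293 days to 15 February 2023.

15 February 2023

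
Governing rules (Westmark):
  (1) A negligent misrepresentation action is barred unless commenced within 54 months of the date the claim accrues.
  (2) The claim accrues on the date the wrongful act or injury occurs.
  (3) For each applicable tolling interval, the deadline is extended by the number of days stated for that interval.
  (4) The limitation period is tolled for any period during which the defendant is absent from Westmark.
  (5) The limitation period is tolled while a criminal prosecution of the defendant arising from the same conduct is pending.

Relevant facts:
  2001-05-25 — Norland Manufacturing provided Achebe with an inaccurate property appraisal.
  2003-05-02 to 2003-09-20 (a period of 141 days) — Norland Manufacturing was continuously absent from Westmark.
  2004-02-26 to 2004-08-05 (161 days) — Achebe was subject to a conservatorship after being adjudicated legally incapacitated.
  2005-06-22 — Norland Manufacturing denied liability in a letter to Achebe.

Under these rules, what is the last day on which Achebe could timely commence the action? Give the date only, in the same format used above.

2006-04-15

The limitation period began to run on 2001-05-25.
54 months from 2001-05-25 is 2005-11-25.
The defendant's absence from the jurisdiction from 2003-05-02 to 2003-09-20 tolled the period for 141 days, extending the deadline to 2006-04-15.
The plaintiff's legal incapacity from 2004-02-26 to 2004-08-05 does not toll the period, because no stated rule makes the plaintiff's incapacity a tolling event.
Nothing else in the chronology tolls or restarts the period.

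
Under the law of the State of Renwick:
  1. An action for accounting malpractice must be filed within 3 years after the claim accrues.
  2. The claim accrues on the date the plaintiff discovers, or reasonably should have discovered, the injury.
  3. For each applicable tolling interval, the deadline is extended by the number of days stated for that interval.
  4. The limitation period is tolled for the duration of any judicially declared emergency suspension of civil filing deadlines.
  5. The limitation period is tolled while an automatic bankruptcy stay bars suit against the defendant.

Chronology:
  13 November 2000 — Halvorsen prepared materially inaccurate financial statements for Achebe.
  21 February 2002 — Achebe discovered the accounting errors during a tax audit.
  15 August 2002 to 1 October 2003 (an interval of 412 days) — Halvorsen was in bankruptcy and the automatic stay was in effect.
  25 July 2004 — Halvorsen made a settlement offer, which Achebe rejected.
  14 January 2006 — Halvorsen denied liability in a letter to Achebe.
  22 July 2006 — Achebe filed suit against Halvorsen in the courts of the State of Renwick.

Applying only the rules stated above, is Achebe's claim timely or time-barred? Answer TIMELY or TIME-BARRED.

TIME-BARRED

Accrual is tied to discovery, so the period began on 21 February 2002 rather than on 13 November 2000 when the act occurred.
3 years from 21 February 2002 is 21 February 2005.
Because the automatic bankruptcy stay ran from 15 August 2002 to 1 October 2003, the deadline is extended by 412 days to 9 April 2006.
Nothing else in the chronology tolls or restarts the period.
The 22 July 2006 filing falls after the 9 April 2006 deadline; the claim is time-barred.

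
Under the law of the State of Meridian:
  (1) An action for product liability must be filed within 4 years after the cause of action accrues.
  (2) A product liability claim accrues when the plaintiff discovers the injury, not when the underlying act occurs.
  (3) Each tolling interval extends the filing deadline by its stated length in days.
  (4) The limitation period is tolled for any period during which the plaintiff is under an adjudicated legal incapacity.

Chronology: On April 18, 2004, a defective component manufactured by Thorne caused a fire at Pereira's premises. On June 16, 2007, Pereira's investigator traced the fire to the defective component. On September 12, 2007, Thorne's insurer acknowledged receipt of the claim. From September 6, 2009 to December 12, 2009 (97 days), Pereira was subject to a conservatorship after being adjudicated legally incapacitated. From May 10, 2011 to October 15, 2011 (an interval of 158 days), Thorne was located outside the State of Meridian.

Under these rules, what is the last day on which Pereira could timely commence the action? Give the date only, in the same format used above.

September 21, 2011

The claim did not accrue until Pereira discovered the injury on June 16, 2007; the April 18, 2004 act date does not start the clock under the stated rule.
4 years from June 16, 2007 is June 16, 2011.
The plaintiff's legal incapacity from September 6, 2009 to December 12, 2009 tolled the period for 97 days, extending the deadline to September 21, 2011.
The defendant's absence from the jurisdiction from May 10, 2011 to October 15, 2011 does not toll the period, because no stated rule makes the defendant's absence a tolling event.
Nothing else in the chronology tolls or restarts the period.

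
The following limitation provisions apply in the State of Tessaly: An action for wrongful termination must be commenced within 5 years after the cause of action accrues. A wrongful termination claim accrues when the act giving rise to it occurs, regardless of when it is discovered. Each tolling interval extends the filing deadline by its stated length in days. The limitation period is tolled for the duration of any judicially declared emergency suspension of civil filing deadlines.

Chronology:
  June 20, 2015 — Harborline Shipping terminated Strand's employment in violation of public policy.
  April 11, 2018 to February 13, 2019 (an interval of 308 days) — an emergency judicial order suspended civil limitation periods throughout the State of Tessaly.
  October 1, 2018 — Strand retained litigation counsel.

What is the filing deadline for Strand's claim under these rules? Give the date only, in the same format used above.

The cause of action accrued on June 20, 2015, the date of the act.
Adding the 5 years base period to June 20, 2015 gives a deadline of June 20, 2020, before any tolling.
The period was tolled for 308 days by the emergency suspension of filing deadlines (April 11, 2018 to February 13, 2019), pushing the deadline to April 24, 2021.
The other events in the timeline have no effect on the limitation period under the stated rules.

April 24, 2021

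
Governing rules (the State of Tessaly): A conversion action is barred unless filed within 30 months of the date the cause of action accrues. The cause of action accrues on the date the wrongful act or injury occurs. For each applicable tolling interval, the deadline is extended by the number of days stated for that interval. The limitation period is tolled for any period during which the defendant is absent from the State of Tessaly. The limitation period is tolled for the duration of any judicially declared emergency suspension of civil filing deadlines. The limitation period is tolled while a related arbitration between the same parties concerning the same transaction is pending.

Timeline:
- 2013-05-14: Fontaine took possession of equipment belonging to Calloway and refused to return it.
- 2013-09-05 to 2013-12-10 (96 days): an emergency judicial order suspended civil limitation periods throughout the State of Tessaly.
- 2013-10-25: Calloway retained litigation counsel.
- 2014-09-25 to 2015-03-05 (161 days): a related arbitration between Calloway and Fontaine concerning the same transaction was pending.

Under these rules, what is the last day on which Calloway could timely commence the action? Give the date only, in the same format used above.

2016-07-28

The cause of action accrued on 2013-05-14, the date of the act.
The untolled deadline — 30 months after 2013-05-14 — is 2015-11-14.
Because the emergency suspension of filing deadlines ran from 2013-09-05 to 2013-12-10, the deadline is extended by 96 days to 2016-02-18.
Because the pending related arbitration ran from 2014-09-25 to 2015-03-05, the deadline is extended by 161 days to 2016-07-28.
Nothing else in the chronology tolls or restarts the period.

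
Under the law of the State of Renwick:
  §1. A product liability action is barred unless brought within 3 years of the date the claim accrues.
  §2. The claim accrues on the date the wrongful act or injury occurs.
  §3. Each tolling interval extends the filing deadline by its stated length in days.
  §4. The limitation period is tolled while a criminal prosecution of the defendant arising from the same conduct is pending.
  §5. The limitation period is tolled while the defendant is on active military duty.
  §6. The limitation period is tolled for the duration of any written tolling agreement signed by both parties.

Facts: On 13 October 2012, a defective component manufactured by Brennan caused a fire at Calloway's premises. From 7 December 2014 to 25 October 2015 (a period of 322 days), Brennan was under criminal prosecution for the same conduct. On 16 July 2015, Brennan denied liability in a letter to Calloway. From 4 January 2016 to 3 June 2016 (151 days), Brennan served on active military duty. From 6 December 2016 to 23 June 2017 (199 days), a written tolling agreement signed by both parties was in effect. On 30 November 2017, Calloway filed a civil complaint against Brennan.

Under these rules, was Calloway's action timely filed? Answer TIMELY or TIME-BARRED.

The limitation period began to run on 13 October 2012.
3 years from 13 October 2012 is 13 October 2015.
The pending criminal prosecution from 7 December 2014 to 25 October 2015 tolled the period for 322 days, extending the deadline to 30 August 2016.
The period was tolled for 151 days by the defendant's active military service (4 January 2016 to 3 June 2016), pushing the deadline to 28 January 2017.
Because the written tolling agreement ran from 6 December 2016 to 23 June 2017, the deadline is extended by 199 days to 15 August 2017.
The other events in the timeline have no effect on the limitation period under the stated rules.
Filing on 30 November 2017 missed the 15 August 2017 deadline — the action is time-barred.

TIME-BARRED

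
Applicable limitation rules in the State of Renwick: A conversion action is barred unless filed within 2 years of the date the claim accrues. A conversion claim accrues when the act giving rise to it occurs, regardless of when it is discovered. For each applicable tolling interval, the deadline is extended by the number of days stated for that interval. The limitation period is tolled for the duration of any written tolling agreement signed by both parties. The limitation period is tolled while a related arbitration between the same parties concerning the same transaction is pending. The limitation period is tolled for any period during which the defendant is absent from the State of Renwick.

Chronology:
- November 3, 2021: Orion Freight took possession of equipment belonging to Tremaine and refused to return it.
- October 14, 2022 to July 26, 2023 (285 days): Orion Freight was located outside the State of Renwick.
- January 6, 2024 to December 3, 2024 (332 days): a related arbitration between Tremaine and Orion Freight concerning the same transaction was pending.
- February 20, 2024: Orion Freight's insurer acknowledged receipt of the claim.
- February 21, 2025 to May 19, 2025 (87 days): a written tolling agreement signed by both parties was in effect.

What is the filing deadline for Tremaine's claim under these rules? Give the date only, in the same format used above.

The claim accrued on November 3, 2021, when the wrongful act occurred.
The untolled deadline — 2 years after November 3, 2021 — is November 3, 2023.
Because the defendant's absence from the jurisdiction ran from October 14, 2022 to July 26, 2023, the deadline is extended by 285 days to August 14, 2024.
The pending related arbitration from January 6, 2024 to December 3, 2024 tolled the period for 332 days, extending the deadline to July 12, 2025.
The written tolling agreement from February 21, 2025 to May 19, 2025 tolled the period for 87 days, extending the deadline to October 7, 2025.
The other events in the timeline have no effect on the limitation period under the stated rules.

October 7, 2025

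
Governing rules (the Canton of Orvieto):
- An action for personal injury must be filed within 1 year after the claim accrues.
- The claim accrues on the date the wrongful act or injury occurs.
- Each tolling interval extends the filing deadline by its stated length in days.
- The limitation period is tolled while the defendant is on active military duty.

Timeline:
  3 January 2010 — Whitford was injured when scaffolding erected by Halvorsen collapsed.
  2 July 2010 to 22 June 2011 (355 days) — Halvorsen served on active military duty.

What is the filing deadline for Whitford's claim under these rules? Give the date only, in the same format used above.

24 December 2011

The limitation period began to run on 3 January 2010.
Adding the 1 year base period to 3 January 2010 gives a deadline of 3 January 2011, before any tolling.
Because the defendant's active military service ran from 2 July 2010 to 22 June 2011, the deadline is extended by 355 days to 24 December 2011.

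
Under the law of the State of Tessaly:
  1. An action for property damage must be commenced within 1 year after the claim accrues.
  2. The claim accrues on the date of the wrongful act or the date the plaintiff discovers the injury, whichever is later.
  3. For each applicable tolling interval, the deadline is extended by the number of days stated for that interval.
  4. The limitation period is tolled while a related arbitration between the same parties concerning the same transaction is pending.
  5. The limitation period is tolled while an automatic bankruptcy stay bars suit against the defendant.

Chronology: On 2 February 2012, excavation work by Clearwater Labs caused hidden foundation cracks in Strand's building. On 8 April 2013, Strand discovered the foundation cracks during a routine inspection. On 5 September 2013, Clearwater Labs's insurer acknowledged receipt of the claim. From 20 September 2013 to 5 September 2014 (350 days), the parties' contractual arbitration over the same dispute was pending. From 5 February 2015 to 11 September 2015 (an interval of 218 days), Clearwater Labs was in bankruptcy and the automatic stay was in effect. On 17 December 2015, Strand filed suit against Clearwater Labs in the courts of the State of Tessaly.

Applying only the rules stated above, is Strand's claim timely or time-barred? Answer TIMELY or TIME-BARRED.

The claim accrued on 8 April 2013 — the later of the 2 February 2012 act and the 8 April 2013 discovery.
1 year from 8 April 2013 is 8 April 2014.
Because the pending related arbitration ran from 20 September 2013 to 5 September 2014, the deadline is extended by 350 days to 24 March 2015.
Because the automatic bankruptcy stay ran from 5 February 2015 to 11 September 2015, the deadline is extended by 218 days to 28 October 2015.
The other events in the timeline have no effect on the limitation period under the stated rules.
Strand filed on 17 December 2015, after the 28 October 2015 deadline, so the action is time-barred.

TIME-BARRED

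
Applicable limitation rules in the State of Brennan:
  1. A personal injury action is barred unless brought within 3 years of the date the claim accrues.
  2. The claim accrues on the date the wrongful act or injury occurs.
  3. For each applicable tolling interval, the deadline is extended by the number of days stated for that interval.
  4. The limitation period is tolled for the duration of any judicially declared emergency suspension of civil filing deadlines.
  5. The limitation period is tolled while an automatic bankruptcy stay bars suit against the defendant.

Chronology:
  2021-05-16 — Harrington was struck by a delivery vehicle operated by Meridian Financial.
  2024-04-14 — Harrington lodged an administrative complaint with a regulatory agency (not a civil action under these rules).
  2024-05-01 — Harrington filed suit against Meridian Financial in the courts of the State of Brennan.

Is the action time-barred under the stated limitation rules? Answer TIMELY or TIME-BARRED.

TIMELY

The claim accrued on 2021-05-16, when the wrongful act occurred.
Adding the 3 years base period to 2021-05-16 gives a deadline of 2024-05-16, before any tolling.
The other events in the timeline have no effect on the limitation period under the stated rules.
Filing on 2024-05-01 beat the 2024-05-16 deadline — the action is timely.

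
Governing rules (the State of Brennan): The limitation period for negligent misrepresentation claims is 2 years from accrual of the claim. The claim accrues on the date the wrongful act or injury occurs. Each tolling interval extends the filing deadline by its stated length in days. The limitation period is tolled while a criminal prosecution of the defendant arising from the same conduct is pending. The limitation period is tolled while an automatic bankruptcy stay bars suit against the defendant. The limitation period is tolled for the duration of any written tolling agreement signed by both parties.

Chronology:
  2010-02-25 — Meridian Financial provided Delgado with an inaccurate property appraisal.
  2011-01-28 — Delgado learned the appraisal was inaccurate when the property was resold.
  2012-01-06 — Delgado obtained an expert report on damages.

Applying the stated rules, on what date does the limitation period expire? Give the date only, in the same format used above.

The claim accrued on 2010-02-25, when the wrongful act occurred; under the stated occurrence rule the 2011-01-28 discovery does not delay accrual.
Adding the 2 years base period to 2010-02-25 gives a deadline of 2012-02-25, before any tolling.
Nothing else in the chronology tolls or restarts the period.

2012-02-25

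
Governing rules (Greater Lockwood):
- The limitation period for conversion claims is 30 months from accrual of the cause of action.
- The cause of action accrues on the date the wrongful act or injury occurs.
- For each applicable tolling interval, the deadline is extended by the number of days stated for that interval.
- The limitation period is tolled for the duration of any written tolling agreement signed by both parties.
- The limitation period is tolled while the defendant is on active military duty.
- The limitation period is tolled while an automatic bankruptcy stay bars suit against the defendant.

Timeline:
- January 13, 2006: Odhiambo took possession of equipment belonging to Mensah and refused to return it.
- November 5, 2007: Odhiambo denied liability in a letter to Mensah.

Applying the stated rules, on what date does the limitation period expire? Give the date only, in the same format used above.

The limitation period began to run on January 13, 2006.
The untolled deadline — 30 months after January 13, 2006 — is July 13, 2008.
Nothing else in the chronology tolls or restarts the period.

July 13, 2008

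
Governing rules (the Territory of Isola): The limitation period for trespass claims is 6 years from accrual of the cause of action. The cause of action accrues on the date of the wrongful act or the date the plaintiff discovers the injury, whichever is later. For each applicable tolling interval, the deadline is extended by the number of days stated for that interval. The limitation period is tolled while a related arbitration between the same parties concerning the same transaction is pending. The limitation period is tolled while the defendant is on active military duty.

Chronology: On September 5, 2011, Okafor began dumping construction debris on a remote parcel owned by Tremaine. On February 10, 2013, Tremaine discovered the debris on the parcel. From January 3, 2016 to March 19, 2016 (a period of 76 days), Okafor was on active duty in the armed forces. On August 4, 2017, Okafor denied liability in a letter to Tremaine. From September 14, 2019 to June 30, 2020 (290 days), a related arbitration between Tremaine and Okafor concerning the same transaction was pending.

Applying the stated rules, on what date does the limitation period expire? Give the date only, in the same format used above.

Taking the later of the act (September 5, 2011) and discovery (February 10, 2013), the claim accrued on February 10, 2013.
The untolled deadline — 6 years after February 10, 2013 — is February 10, 2019.
Because the defendant's active military service ran from January 3, 2016 to March 19, 2016, the deadline is extended by 76 days to April 27, 2019.
The pending related arbitration from September 14, 2019 to June 30, 2020 began after the period had already run on April 27, 2019, so it has no tolling effect.
None of the other events listed affects the running of the period under the stated rules.

April 27, 2019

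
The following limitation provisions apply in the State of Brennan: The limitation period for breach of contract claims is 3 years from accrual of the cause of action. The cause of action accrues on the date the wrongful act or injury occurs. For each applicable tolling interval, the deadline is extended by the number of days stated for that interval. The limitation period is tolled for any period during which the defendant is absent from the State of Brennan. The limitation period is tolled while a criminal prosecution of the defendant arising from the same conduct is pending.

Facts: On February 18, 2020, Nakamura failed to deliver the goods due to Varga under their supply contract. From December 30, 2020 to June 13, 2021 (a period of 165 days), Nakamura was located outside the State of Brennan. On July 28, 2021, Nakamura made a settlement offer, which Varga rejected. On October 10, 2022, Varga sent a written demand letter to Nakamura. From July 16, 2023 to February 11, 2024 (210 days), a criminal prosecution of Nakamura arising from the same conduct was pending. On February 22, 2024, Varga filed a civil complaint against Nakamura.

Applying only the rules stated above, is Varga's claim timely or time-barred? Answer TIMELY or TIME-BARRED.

TIMELY

The cause of action accrued on February 18, 2020, the date of the act.
3 years from February 18, 2020 is February 18, 2023.
The defendant's absence from the jurisdiction from December 30, 2020 to June 13, 2021 tolled the period for 165 days, extending the deadline to August 2, 2023.
Because the pending criminal prosecution ran from July 16, 2023 to February 11, 2024, the deadline is extended by 210 days to February 28, 2024.
The other events in the timeline have no effect on the limitation period under the stated rules.
Filing on February 22, 2024 beat the February 28, 2024 deadline — the action is timely.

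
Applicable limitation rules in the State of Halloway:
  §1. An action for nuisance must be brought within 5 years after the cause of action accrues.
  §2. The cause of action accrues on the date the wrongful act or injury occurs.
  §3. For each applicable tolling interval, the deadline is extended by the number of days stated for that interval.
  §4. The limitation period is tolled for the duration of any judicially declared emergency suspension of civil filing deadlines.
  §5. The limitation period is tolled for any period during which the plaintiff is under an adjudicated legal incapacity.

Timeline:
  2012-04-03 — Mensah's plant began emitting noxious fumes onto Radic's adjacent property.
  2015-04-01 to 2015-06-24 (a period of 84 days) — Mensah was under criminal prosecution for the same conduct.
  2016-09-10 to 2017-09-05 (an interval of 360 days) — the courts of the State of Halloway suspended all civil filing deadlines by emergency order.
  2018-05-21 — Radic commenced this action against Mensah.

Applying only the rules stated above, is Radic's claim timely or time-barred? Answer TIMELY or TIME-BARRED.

The limitation period began to run on 2012-04-03.
5 years from 2012-04-03 is 2017-04-03.
The emergency suspension of filing deadlines from 2016-09-10 to 2017-09-05 tolled the period for 360 days, extending the deadline to 2018-03-29.
The pending criminal prosecution from 2015-04-01 to 2015-06-24 does not toll the period, because no stated rule makes a criminal prosecution a tolling event.
The 2018-05-21 filing falls after the 2018-03-29 deadline; the claim is time-barred.

TIME-BARRED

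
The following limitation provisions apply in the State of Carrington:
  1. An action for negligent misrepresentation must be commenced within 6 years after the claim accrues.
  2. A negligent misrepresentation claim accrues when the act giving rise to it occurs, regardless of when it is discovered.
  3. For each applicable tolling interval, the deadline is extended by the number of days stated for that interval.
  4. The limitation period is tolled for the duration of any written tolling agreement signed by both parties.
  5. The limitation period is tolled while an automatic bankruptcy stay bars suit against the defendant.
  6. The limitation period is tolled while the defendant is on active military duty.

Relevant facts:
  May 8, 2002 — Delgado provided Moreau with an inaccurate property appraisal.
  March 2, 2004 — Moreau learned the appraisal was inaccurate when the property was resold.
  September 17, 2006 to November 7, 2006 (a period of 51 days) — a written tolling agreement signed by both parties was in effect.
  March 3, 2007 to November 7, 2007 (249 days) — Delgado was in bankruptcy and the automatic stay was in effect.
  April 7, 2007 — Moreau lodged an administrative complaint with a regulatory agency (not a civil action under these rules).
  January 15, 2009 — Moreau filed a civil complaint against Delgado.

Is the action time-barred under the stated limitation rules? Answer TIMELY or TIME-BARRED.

TIMELY

Accrual is governed by the date of the act, so the period began to run on May 8, 2002; the later discovery on March 2, 2004 is irrelevant under the stated rule.
Adding the 6 years base period to May 8, 2002 gives a deadline of May 8, 2008, before any tolling.
The period was tolled for 51 days by the written tolling agreement (September 17, 2006 to November 7, 2006), pushing the deadline to June 28, 2008.
The automatic bankruptcy stay from March 3, 2007 to November 7, 2007 tolled the period for 249 days, extending the deadline to March 4, 2009.
The other events in the timeline have no effect on the limitation period under the stated rules.
The January 15, 2009 filing precedes the March 4, 2009 deadline; the claim is timely.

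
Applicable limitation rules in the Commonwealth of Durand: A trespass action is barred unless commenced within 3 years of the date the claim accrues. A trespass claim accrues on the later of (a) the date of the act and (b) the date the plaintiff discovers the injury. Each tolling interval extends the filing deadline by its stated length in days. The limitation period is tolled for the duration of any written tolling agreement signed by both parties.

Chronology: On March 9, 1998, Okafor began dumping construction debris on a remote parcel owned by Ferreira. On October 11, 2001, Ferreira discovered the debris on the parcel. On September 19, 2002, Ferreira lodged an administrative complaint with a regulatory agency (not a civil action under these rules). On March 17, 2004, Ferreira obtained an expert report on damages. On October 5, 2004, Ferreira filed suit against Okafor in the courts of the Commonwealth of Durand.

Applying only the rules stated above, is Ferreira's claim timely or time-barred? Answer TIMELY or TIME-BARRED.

TIMELY

Because discovery on October 11, 2001 post-dates the March 9, 1998 act, accrual under the later-of rule falls on October 11, 2001.
3 years from October 11, 2001 is October 11, 2004.
None of the other events listed affects the running of the period under the stated rules.
Filing on October 5, 2004 beat the October 11, 2004 deadline — the action is timely.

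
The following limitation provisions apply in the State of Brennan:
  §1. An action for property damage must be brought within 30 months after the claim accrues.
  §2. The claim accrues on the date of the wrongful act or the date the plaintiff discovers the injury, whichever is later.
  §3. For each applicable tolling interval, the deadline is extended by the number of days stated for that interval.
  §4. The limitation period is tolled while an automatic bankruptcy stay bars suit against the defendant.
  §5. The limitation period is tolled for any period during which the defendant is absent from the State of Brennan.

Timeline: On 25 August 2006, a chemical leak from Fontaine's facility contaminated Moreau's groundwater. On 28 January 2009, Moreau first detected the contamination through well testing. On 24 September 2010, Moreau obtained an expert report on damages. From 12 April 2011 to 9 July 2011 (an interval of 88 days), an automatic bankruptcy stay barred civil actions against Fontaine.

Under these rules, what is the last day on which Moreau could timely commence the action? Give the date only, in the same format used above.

The claim accrued on 28 January 2009 — the later of the 25 August 2006 act and the 28 January 2009 discovery.
Adding the 30 months base period to 28 January 2009 gives a deadline of 28 July 2011, before any tolling.
The period was tolled for 88 days by the automatic bankruptcy stay (12 April 2011 to 9 July 2011), pushing the deadline to 24 October 2011.
Nothing else in the chronology tolls or restarts the period.

24 October 2011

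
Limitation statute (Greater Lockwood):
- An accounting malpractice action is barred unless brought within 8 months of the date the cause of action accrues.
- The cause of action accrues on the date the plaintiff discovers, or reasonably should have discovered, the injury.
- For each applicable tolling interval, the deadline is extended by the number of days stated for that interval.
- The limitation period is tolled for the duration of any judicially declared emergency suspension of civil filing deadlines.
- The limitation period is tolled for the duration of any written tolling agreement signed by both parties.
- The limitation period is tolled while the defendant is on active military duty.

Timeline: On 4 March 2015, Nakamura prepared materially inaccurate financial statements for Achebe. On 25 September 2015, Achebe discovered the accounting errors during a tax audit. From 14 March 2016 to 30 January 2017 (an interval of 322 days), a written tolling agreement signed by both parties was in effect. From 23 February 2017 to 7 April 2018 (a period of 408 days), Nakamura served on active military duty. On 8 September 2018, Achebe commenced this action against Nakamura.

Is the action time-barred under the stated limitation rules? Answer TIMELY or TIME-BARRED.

Under the discovery rule, the claim accrued on 25 September 2015, when Achebe discovered the injury — not on the 4 March 2015 date of the underlying act.
The untolled deadline — 8 months after 25 September 2015 — is 25 May 2016.
The period was tolled for 322 days by the written tolling agreement (14 March 2016 to 30 January 2017), pushing the deadline to 12 April 2017.
The period was tolled for 408 days by the defendant's active military service (23 February 2017 to 7 April 2018), pushing the deadline to 25 May 2018.
The 8 September 2018 filing falls after the 25 May 2018 deadline; the claim is time-barred.

TIME-BARRED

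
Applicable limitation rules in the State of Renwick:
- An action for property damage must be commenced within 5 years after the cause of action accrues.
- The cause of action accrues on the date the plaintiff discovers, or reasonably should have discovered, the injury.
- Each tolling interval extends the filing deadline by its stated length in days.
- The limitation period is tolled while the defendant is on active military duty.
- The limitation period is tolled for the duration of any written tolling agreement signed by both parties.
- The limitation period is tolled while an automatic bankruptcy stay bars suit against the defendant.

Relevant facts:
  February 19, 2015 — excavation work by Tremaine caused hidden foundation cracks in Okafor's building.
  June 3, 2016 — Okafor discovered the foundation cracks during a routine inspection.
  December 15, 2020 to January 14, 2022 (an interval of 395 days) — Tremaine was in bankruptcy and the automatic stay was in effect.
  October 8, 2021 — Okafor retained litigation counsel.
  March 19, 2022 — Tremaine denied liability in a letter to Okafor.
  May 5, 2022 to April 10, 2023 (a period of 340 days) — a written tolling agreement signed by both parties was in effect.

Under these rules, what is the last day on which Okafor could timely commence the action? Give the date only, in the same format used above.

The claim did not accrue until Okafor discovered the injury on June 3, 2016; the February 19, 2015 act date does not start the clock under the stated rule.
The untolled deadline — 5 years after June 3, 2016 — is June 3, 2021.
Because the automatic bankruptcy stay ran from December 15, 2020 to January 14, 2022, the deadline is extended by 395 days to July 3, 2022.
The period was tolled for 340 days by the written tolling agreement (May 5, 2022 to April 10, 2023), pushing the deadline to June 8, 2023.
Nothing else in the chronology tolls or restarts the period.

June 8, 2023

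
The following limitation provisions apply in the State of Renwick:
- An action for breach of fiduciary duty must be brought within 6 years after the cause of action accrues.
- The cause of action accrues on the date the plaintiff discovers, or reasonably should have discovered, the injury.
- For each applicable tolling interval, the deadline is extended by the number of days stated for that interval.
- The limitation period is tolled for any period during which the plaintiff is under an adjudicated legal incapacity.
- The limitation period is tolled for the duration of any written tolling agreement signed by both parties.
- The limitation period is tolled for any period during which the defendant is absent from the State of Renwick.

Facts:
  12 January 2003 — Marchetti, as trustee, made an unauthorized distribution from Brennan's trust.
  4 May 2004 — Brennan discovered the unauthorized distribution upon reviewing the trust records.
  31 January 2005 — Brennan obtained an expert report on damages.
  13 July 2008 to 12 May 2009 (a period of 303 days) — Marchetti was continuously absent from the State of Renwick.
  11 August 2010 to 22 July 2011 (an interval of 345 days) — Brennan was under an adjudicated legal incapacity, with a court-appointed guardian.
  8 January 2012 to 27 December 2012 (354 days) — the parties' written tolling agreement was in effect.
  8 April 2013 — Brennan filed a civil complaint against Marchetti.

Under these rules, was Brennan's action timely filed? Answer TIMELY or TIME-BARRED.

Accrual is tied to discovery, so the period began on 4 May 2004 rather than on 12 January 2003 when the act occurred.
Adding the 6 years base period to 4 May 2004 gives a deadline of 4 May 2010, before any tolling.
The defendant's absence from the jurisdiction from 13 July 2008 to 12 May 2009 tolled the period for 303 days, extending the deadline to 3 March 2011.
The plaintiff's legal incapacity from 11 August 2010 to 22 July 2011 tolled the period for 345 days, extending the deadline to 11 February 2012.
The period was tolled for 354 days by the written tolling agreement (8 January 2012 to 27 December 2012), pushing the deadline to 30 January 2013.
None of the other events listed affects the running of the period under the stated rules.
Brennan filed on 8 April 2013, after the 30 January 2013 deadline, so the action is time-barred.

TIME-BARRED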